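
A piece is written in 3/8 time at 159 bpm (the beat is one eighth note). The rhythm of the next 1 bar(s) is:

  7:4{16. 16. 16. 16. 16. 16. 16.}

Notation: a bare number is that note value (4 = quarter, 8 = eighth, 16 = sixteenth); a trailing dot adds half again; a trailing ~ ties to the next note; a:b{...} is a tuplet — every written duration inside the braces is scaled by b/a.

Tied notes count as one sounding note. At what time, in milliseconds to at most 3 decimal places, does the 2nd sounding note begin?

note 2 onset = 3/7b = 161.725ms

1. 0.0ms @ 0 + 161.725ms (3/7)
2. 161.725ms @ 3/7 + 161.725ms (3/7)
3. 323.45ms @ 6/7 + 161.725ms (3/7)
4. 485.175ms @ 9/7 + 161.725ms (3/7)
5. 646.9ms @ 12/7 + 161.725ms (3/7)
6. 808.625ms @ 15/7 + 161.725ms (3/7)
7. 970.35ms @ 18/7 + 161.725ms (3/7)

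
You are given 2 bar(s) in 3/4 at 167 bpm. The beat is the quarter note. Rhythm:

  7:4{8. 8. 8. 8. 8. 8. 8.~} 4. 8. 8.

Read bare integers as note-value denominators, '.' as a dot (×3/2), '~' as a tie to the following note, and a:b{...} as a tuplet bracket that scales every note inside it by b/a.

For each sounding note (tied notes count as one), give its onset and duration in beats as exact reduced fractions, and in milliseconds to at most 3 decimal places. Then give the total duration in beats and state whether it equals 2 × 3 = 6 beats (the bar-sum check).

1) 0.0ms=0b +153.978ms=3/7b
2) 153.978ms=3/7b +153.978ms=3/7b
3) 307.956ms=6/7b +153.978ms=3/7b
4) 461.933ms=9/7b +153.978ms=3/7b
5) 615.911ms=12/7b +153.978ms=3/7b
6) 769.889ms=15/7b +153.978ms=3/7b
7) 923.867ms=18/7b +692.9ms=27/14b
8) 1616.766ms=9/2b +269.461ms=3/4b
9) 1886.228ms=21/4b +269.461ms=3/4b
Σ=6b of 6 (167bpm 3/4) — PASS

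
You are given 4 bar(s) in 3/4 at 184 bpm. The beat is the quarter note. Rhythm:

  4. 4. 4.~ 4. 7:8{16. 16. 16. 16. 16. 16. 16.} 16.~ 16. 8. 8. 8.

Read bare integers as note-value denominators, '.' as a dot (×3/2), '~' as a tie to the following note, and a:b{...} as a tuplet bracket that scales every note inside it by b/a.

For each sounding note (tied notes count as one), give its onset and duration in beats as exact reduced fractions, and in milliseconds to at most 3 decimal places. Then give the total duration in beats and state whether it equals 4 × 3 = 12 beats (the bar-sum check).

1) 0.0ms=0b +489.13ms=3/2b
2) 489.13ms=3/2b +489.13ms=3/2b
3) 978.261ms=3b +978.261ms=3b
4) 1956.522ms=6b +139.752ms=3/7b
5) 2096.273ms=45/7b +139.752ms=3/7b
6) 2236.025ms=48/7b +139.752ms=3/7b
7) 2375.776ms=51/7b +139.752ms=3/7b
8) 2515.528ms=54/7b +139.752ms=3/7b
9) 2655.28ms=57/7b +139.752ms=3/7b
10) 2795.031ms=60/7b +139.752ms=3/7b
11) 2934.783ms=9b +244.565ms=3/4b
12) 3179.348ms=39/4b +244.565ms=3/4b
13) 3423.913ms=21/2b +244.565ms=3/4b
14) 3668.478ms=45/4b +244.565ms=3/4b
Σ=12b of 12 (184bpm 3/4) — PASS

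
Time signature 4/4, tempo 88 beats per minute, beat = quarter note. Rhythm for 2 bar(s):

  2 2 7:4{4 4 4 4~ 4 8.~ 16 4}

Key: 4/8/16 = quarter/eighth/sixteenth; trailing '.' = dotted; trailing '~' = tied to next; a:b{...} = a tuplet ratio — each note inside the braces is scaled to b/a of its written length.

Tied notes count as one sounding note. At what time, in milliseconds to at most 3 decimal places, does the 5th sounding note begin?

1. 0.0ms @ 0 + 1363.636ms (2)
2. 1363.636ms @ 2 + 1363.636ms (2)
3. 2727.273ms @ 4 + 389.61ms (4/7)
4. 3116.883ms @ 32/7 + 389.61ms (4/7)
5. 3506.494ms @ 36/7 + 389.61ms (4/7)
6. 3896.104ms @ 40/7 + 779.221ms (8/7)
7. 4675.325ms @ 48/7 + 389.61ms (4/7)
8. 5064.935ms @ 52/7 + 389.61ms (4/7)

note 5 onset = 36/7b = 3506.494ms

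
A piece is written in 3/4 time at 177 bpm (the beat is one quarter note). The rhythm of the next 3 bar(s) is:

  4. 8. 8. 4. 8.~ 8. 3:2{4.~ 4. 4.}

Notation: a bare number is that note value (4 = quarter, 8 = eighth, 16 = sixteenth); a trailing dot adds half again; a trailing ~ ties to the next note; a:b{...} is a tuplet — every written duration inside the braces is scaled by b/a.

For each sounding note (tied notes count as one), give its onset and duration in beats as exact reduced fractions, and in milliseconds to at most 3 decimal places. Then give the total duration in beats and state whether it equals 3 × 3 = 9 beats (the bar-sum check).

1) 0.0ms=0b +508.475ms=3/2b
2) 508.475ms=3/2b +254.237ms=3/4b
3) 762.712ms=9/4b +254.237ms=3/4b
4) 1016.949ms=3b +508.475ms=3/2b
5) 1525.424ms=9/2b +508.475ms=3/2b
6) 2033.898ms=6b +677.966ms=2b
7) 2711.864ms=8b +338.983ms=1b
Σ=9b of 9 (177bpm 3/4) — PASS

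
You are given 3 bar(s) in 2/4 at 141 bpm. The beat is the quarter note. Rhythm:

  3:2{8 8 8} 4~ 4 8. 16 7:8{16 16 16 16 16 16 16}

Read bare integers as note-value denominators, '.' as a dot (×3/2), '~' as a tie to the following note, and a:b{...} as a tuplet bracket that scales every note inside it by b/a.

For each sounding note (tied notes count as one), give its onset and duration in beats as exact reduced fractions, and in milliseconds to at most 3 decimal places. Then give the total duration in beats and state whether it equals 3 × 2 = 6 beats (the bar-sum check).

1) 0.0ms=0b +141.844ms=1/3b
2) 141.844ms=1/3b +141.844ms=1/3b
3) 283.688ms=2/3b +141.844ms=1/3b
4) 425.532ms=1b +851.064ms=2b
5) 1276.596ms=3b +319.149ms=3/4b
6) 1595.745ms=15/4b +106.383ms=1/4b
7) 1702.128ms=4b +121.581ms=2/7b
8) 1823.708ms=30/7b +121.581ms=2/7b
9) 1945.289ms=32/7b +121.581ms=2/7b
10) 2066.869ms=34/7b +121.581ms=2/7b
11) 2188.45ms=36/7b +121.581ms=2/7b
12) 2310.03ms=38/7b +121.581ms=2/7b
13) 2431.611ms=40/7b +121.581ms=2/7b
Σ=6b of 6 (141bpm 2/4) — PASS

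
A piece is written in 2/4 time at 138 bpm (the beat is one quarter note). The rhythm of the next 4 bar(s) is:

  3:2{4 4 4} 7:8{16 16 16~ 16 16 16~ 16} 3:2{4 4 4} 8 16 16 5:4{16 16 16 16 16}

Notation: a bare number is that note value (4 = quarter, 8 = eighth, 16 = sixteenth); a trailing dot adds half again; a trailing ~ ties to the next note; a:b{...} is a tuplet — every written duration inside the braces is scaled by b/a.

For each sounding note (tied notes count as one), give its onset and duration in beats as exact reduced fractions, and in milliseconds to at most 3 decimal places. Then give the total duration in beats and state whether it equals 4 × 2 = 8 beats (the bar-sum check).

1) 0.0ms=0b +289.855ms=2/3b
2) 289.855ms=2/3b +289.855ms=2/3b
3) 579.71ms=4/3b +289.855ms=2/3b
4) 869.565ms=2b +124.224ms=2/7b
5) 993.789ms=16/7b +124.224ms=2/7b
6) 1118.012ms=18/7b +248.447ms=4/7b
7) 1366.46ms=22/7b +124.224ms=2/7b
8) 1490.683ms=24/7b +248.447ms=4/7b
9) 1739.13ms=4b +289.855ms=2/3b
10) 2028.986ms=14/3b +289.855ms=2/3b
11) 2318.841ms=16/3b +289.855ms=2/3b
12) 2608.696ms=6b +217.391ms=1/2b
13) 2826.087ms=13/2b +108.696ms=1/4b
14) 2934.783ms=27/4b +108.696ms=1/4b
15) 3043.478ms=7b +86.957ms=1/5b
16) 3130.435ms=36/5b +86.957ms=1/5b
17) 3217.391ms=37/5b +86.957ms=1/5b
18) 3304.348ms=38/5b +86.957ms=1/5b
19) 3391.304ms=39/5b +86.957ms=1/5b
Σ=8b of 8 (138bpm 2/4) — PASS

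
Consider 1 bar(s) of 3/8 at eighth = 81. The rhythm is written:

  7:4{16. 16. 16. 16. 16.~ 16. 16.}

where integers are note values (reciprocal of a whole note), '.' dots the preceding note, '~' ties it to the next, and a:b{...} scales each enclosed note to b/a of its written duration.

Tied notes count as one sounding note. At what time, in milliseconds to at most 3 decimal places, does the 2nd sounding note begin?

1. 0.0ms @ 0 + 317.46ms (3/7)
2. 317.46ms @ 3/7 + 317.46ms (3/7)
3. 634.921ms @ 6/7 + 317.46ms (3/7)
4. 952.381ms @ 9/7 + 317.46ms (3/7)
5. 1269.841ms @ 12/7 + 634.921ms (6/7)
6. 1904.762ms @ 18/7 + 317.46ms (3/7)

note 2 onset = 3/7b = 317.46ms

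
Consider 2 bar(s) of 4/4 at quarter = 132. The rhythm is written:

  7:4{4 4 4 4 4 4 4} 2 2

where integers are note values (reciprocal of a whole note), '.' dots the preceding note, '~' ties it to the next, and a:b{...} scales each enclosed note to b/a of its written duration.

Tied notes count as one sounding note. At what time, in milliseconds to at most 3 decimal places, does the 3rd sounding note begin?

1. 0.0ms @ 0 + 259.74ms (4/7)
2. 259.74ms @ 4/7 + 259.74ms (4/7)
3. 519.481ms @ 8/7 + 259.74ms (4/7)
4. 779.221ms @ 12/7 + 259.74ms (4/7)
5. 1038.961ms @ 16/7 + 259.74ms (4/7)
6. 1298.701ms @ 20/7 + 259.74ms (4/7)
7. 1558.442ms @ 24/7 + 259.74ms (4/7)
8. 1818.182ms @ 4 + 909.091ms (2)
9. 2727.273ms @ 6 + 909.091ms (2)

note 3 onset = 8/7b = 519.481ms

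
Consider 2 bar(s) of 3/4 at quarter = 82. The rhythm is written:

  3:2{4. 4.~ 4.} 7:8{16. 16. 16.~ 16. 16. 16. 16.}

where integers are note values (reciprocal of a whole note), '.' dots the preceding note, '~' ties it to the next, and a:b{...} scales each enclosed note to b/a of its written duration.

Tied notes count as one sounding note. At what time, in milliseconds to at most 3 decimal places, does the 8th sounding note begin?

note 8 onset = 39/7b = 4076.655ms

1. 0.0ms @ 0 + 731.707ms (1)
2. 731.707ms @ 1 + 1463.415ms (2)
3. 2195.122ms @ 3 + 313.589ms (3/7)
4. 2508.711ms @ 24/7 + 313.589ms (3/7)
5. 2822.3ms @ 27/7 + 627.178ms (6/7)
6. 3449.477ms @ 33/7 + 313.589ms (3/7)
7. 3763.066ms @ 36/7 + 313.589ms (3/7)
8. 4076.655ms @ 39/7 + 313.589ms (3/7)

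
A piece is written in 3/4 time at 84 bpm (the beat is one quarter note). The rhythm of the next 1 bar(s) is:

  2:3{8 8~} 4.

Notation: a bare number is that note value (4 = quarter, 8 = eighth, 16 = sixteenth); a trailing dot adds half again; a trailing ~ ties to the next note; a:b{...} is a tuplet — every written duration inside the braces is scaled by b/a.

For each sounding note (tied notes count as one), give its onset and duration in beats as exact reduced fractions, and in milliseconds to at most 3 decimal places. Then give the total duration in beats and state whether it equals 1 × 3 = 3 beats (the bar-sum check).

1) 0.0ms=0b +535.714ms=3/4b
2) 535.714ms=3/4b +1607.143ms=9/4b
Σ=3b of 3 (84bpm 3/4) — PASS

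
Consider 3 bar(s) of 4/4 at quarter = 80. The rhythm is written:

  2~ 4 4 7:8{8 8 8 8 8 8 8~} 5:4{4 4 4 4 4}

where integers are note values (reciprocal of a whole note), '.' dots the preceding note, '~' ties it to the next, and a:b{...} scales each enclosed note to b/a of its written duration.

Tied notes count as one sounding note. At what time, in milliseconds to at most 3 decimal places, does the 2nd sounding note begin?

1. 0.0ms @ 0 + 2250.0ms (3)
2. 2250.0ms @ 3 + 750.0ms (1)
3. 3000.0ms @ 4 + 428.571ms (4/7)
4. 3428.571ms @ 32/7 + 428.571ms (4/7)
5. 3857.143ms @ 36/7 + 428.571ms (4/7)
6. 4285.714ms @ 40/7 + 428.571ms (4/7)
7. 4714.286ms @ 44/7 + 428.571ms (4/7)
8. 5142.857ms @ 48/7 + 428.571ms (4/7)
9. 5571.429ms @ 52/7 + 1028.571ms (48/35)
10. 6600.0ms @ 44/5 + 600.0ms (4/5)
11. 7200.0ms @ 48/5 + 600.0ms (4/5)
12. 7800.0ms @ 52/5 + 600.0ms (4/5)
13. 8400.0ms @ 56/5 + 600.0ms (4/5)

note 2 onset = 3b = 2250.0ms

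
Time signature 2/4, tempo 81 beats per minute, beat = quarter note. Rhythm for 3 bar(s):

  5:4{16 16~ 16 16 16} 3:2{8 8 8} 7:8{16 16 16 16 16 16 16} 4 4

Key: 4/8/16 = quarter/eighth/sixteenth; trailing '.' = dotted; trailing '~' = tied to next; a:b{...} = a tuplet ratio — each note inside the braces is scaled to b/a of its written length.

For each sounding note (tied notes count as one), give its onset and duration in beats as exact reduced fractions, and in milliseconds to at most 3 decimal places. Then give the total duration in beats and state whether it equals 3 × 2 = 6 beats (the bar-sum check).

1) 0.0ms=0b +148.148ms=1/5b
2) 148.148ms=1/5b +296.296ms=2/5b
3) 444.444ms=3/5b +148.148ms=1/5b
4) 592.593ms=4/5b +148.148ms=1/5b
5) 740.741ms=1b +246.914ms=1/3b
6) 987.654ms=4/3b +246.914ms=1/3b
7) 1234.568ms=5/3b +246.914ms=1/3b
8) 1481.481ms=2b +211.64ms=2/7b
9) 1693.122ms=16/7b +211.64ms=2/7b
10) 1904.762ms=18/7b +211.64ms=2/7b
11) 2116.402ms=20/7b +211.64ms=2/7b
12) 2328.042ms=22/7b +211.64ms=2/7b
13) 2539.683ms=24/7b +211.64ms=2/7b
14) 2751.323ms=26/7b +211.64ms=2/7b
15) 2962.963ms=4b +740.741ms=1b
16) 3703.704ms=5b +740.741ms=1b
Σ=6b of 6 (81bpm 2/4) — PASS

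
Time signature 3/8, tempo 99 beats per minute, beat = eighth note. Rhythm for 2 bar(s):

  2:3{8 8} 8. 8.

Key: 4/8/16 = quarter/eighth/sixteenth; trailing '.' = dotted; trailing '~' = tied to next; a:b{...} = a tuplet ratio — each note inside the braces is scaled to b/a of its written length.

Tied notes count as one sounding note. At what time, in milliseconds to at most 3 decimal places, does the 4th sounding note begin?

note 4 onset = 9/2b = 2727.273ms

1. 0.0ms @ 0 + 909.091ms (3/2)
2. 909.091ms @ 3/2 + 909.091ms (3/2)
3. 1818.182ms @ 3 + 909.091ms (3/2)
4. 2727.273ms @ 9/2 + 909.091ms (3/2)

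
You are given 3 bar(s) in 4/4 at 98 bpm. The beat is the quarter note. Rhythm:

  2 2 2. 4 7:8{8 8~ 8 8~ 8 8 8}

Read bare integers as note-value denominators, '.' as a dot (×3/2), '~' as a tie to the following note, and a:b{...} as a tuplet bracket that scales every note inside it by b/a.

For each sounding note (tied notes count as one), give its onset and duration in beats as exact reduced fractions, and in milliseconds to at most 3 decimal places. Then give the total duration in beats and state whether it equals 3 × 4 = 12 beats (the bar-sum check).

1) 0.0ms=0b +1224.49ms=2b
2) 1224.49ms=2b +1224.49ms=2b
3) 2448.98ms=4b +1836.735ms=3b
4) 4285.714ms=7b +612.245ms=1b
5) 4897.959ms=8b +349.854ms=4/7b
6) 5247.813ms=60/7b +699.708ms=8/7b
7) 5947.522ms=68/7b +699.708ms=8/7b
8) 6647.23ms=76/7b +349.854ms=4/7b
9) 6997.085ms=80/7b +349.854ms=4/7b
Σ=12b of 12 (98bpm 4/4) — PASS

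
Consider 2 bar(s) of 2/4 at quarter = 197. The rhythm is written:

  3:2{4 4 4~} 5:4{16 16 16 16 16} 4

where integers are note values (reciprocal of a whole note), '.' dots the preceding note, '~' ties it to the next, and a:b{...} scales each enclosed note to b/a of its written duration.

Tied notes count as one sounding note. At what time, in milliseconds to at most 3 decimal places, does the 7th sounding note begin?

1. 0.0ms @ 0 + 203.046ms (2/3)
2. 203.046ms @ 2/3 + 203.046ms (2/3)
3. 406.091ms @ 4/3 + 263.959ms (13/15)
4. 670.051ms @ 11/5 + 60.914ms (1/5)
5. 730.964ms @ 12/5 + 60.914ms (1/5)
6. 791.878ms @ 13/5 + 60.914ms (1/5)
7. 852.792ms @ 14/5 + 60.914ms (1/5)
8. 913.706ms @ 3 + 304.569ms (1)

note 7 onset = 14/5b = 852.792ms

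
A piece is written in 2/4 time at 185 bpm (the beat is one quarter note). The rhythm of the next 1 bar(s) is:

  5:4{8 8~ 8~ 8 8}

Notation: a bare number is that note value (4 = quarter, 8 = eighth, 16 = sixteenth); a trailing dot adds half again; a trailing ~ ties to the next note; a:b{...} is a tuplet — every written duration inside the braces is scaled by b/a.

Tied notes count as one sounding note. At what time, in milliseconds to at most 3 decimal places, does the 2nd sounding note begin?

note 2 onset = 2/5b = 129.73ms

1. 0.0ms @ 0 + 129.73ms (2/5)
2. 129.73ms @ 2/5 + 389.189ms (6/5)
3. 518.919ms @ 8/5 + 129.73ms (2/5)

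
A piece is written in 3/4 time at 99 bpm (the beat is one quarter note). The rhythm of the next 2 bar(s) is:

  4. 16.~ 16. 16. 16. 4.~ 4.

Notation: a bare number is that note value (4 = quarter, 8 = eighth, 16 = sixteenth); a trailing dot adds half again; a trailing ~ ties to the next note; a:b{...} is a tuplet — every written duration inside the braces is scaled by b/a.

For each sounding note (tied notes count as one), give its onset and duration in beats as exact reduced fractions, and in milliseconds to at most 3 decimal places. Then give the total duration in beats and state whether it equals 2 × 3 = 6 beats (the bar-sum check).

1) 0.0ms=0b +909.091ms=3/2b
2) 909.091ms=3/2b +454.545ms=3/4b
3) 1363.636ms=9/4b +227.273ms=3/8b
4) 1590.909ms=21/8b +227.273ms=3/8b
5) 1818.182ms=3b +1818.182ms=3b
Σ=6b of 6 (99bpm 3/4) — PASS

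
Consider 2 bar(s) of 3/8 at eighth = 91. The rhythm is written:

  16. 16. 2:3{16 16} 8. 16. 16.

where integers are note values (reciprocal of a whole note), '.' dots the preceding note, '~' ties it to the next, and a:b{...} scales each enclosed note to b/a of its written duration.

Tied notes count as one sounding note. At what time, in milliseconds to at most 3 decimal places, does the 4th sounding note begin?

1. 0.0ms @ 0 + 494.505ms (3/4)
2. 494.505ms @ 3/4 + 494.505ms (3/4)
3. 989.011ms @ 3/2 + 494.505ms (3/4)
4. 1483.516ms @ 9/4 + 494.505ms (3/4)
5. 1978.022ms @ 3 + 989.011ms (3/2)
6. 2967.033ms @ 9/2 + 494.505ms (3/4)
7. 3461.538ms @ 21/4 + 494.505ms (3/4)

note 4 onset = 9/4b = 1483.516ms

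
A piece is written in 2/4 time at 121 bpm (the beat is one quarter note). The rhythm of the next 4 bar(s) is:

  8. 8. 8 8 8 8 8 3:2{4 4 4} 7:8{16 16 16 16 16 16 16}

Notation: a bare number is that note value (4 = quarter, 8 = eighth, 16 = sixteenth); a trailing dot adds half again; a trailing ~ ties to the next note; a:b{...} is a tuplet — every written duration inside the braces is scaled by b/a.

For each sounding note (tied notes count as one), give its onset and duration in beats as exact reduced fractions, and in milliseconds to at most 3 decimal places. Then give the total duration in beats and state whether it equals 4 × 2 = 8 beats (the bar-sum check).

1) 0.0ms=0b +371.901ms=3/4b
2) 371.901ms=3/4b +371.901ms=3/4b
3) 743.802ms=3/2b +247.934ms=1/2b
4) 991.736ms=2b +247.934ms=1/2b
5) 1239.669ms=5/2b +247.934ms=1/2b
6) 1487.603ms=3b +247.934ms=1/2b
7) 1735.537ms=7/2b +247.934ms=1/2b
8) 1983.471ms=4b +330.579ms=2/3b
9) 2314.05ms=14/3b +330.579ms=2/3b
10) 2644.628ms=16/3b +330.579ms=2/3b
11) 2975.207ms=6b +141.677ms=2/7b
12) 3116.883ms=44/7b +141.677ms=2/7b
13) 3258.56ms=46/7b +141.677ms=2/7b
14) 3400.236ms=48/7b +141.677ms=2/7b
15) 3541.913ms=50/7b +141.677ms=2/7b
16) 3683.589ms=52/7b +141.677ms=2/7b
17) 3825.266ms=54/7b +141.677ms=2/7b
Σ=8b of 8 (121bpm 2/4) — PASS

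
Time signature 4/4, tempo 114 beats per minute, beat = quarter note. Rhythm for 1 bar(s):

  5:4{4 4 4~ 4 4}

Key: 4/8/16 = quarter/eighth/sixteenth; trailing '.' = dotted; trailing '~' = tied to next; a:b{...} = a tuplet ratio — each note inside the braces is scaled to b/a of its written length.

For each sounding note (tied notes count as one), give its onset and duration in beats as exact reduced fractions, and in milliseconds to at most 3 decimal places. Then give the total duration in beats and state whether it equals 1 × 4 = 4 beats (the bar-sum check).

1) 0.0ms=0b +421.053ms=4/5b
2) 421.053ms=4/5b +421.053ms=4/5b
3) 842.105ms=8/5b +842.105ms=8/5b
4) 1684.211ms=16/5b +421.053ms=4/5b
Σ=4b of 4 (114bpm 4/4) — PASS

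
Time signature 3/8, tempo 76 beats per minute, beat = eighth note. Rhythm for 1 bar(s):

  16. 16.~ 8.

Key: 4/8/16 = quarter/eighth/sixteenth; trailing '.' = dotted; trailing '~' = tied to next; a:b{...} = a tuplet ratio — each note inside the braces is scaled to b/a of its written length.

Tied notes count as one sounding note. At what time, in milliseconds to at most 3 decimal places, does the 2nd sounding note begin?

note 2 onset = 3/4b = 592.105ms

1. 0.0ms @ 0 + 592.105ms (3/4)
2. 592.105ms @ 3/4 + 1776.316ms (9/4)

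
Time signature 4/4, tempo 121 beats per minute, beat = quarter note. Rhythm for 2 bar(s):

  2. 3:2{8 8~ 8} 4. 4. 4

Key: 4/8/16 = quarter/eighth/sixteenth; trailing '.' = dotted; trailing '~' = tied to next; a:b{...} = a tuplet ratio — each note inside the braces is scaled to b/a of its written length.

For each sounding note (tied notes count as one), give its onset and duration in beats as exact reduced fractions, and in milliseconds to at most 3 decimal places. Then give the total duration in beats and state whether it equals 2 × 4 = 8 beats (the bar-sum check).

1) 0.0ms=0b +1487.603ms=3b
2) 1487.603ms=3b +165.289ms=1/3b
3) 1652.893ms=10/3b +330.579ms=2/3b
4) 1983.471ms=4b +743.802ms=3/2b
5) 2727.273ms=11/2b +743.802ms=3/2b
6) 3471.074ms=7b +495.868ms=1b
Σ=8b of 8 (121bpm 4/4) — PASS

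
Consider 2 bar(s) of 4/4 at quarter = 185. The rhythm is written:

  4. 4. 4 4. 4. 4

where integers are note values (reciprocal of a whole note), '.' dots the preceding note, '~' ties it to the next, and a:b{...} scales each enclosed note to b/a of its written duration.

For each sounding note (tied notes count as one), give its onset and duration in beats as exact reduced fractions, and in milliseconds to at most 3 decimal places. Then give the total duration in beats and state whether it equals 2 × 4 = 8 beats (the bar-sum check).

1) 0.0ms=0b +486.486ms=3/2b
2) 486.486ms=3/2b +486.486ms=3/2b
3) 972.973ms=3b +324.324ms=1b
4) 1297.297ms=4b +486.486ms=3/2b
5) 1783.784ms=11/2b +486.486ms=3/2b
6) 2270.27ms=7b +324.324ms=1b
Σ=8b of 8 (185bpm 4/4) — PASS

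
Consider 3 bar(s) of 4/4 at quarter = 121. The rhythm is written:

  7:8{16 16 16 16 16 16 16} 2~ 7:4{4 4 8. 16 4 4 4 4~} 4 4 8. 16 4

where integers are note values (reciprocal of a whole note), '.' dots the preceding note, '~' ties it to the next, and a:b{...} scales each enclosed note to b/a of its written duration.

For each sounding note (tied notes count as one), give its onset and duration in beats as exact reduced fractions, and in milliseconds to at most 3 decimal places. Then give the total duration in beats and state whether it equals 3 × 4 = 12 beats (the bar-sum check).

1) 0.0ms=0b +141.677ms=2/7b
2) 141.677ms=2/7b +141.677ms=2/7b
3) 283.353ms=4/7b +141.677ms=2/7b
4) 425.03ms=6/7b +141.677ms=2/7b
5) 566.706ms=8/7b +141.677ms=2/7b
6) 708.383ms=10/7b +141.677ms=2/7b
7) 850.059ms=12/7b +141.677ms=2/7b
8) 991.736ms=2b +1275.089ms=18/7b
9) 2266.824ms=32/7b +283.353ms=4/7b
10) 2550.177ms=36/7b +212.515ms=3/7b
11) 2762.692ms=39/7b +70.838ms=1/7b
12) 2833.53ms=40/7b +283.353ms=4/7b
13) 3116.883ms=44/7b +283.353ms=4/7b
14) 3400.236ms=48/7b +283.353ms=4/7b
15) 3683.589ms=52/7b +779.221ms=11/7b
16) 4462.81ms=9b +495.868ms=1b
17) 4958.678ms=10b +371.901ms=3/4b
18) 5330.579ms=43/4b +123.967ms=1/4b
19) 5454.545ms=11b +495.868ms=1b
Σ=12b of 12 (121bpm 4/4) — PASS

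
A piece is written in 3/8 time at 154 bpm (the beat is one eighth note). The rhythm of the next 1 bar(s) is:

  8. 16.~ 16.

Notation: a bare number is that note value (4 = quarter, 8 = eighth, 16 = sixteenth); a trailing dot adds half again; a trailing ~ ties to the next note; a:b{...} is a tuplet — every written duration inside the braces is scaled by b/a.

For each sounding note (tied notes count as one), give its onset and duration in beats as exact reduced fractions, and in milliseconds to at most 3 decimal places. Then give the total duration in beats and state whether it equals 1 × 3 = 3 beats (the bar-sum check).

1) 0.0ms=0b +584.416ms=3/2b
2) 584.416ms=3/2b +584.416ms=3/2b
Σ=3b of 3 (154bpm 3/8) — PASS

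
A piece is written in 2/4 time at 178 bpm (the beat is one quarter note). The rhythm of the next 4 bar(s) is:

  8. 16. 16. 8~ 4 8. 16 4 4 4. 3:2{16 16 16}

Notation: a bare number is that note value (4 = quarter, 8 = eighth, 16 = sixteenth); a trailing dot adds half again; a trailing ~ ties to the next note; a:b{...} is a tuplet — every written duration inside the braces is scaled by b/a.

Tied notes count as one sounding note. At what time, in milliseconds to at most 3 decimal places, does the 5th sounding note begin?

note 5 onset = 3b = 1011.236ms

1. 0.0ms @ 0 + 252.809ms (3/4)
2. 252.809ms @ 3/4 + 126.404ms (3/8)
3. 379.213ms @ 9/8 + 126.404ms (3/8)
4. 505.618ms @ 3/2 + 505.618ms (3/2)
5. 1011.236ms @ 3 + 252.809ms (3/4)
6. 1264.045ms @ 15/4 + 84.27ms (1/4)
7. 1348.315ms @ 4 + 337.079ms (1)
8. 1685.393ms @ 5 + 337.079ms (1)
9. 2022.472ms @ 6 + 505.618ms (3/2)
10. 2528.09ms @ 15/2 + 56.18ms (1/6)
11. 2584.27ms @ 23/3 + 56.18ms (1/6)
12. 2640.449ms @ 47/6 + 56.18ms (1/6)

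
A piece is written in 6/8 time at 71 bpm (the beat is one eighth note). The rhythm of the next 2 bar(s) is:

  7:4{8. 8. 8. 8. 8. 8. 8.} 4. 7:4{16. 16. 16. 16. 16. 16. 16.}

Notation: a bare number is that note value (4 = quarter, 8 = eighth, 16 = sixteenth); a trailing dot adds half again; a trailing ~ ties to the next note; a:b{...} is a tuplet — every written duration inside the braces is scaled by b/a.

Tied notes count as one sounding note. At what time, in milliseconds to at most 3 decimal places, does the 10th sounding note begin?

note 10 onset = 66/7b = 7967.807ms

1. 0.0ms @ 0 + 724.346ms (6/7)
2. 724.346ms @ 6/7 + 724.346ms (6/7)
3. 1448.692ms @ 12/7 + 724.346ms (6/7)
4. 2173.038ms @ 18/7 + 724.346ms (6/7)
5. 2897.384ms @ 24/7 + 724.346ms (6/7)
6. 3621.73ms @ 30/7 + 724.346ms (6/7)
7. 4346.076ms @ 36/7 + 724.346ms (6/7)
8. 5070.423ms @ 6 + 2535.211ms (3)
9. 7605.634ms @ 9 + 362.173ms (3/7)
10. 7967.807ms @ 66/7 + 362.173ms (3/7)
11. 8329.98ms @ 69/7 + 362.173ms (3/7)
12. 8692.153ms @ 72/7 + 362.173ms (3/7)
13. 9054.326ms @ 75/7 + 362.173ms (3/7)
14. 9416.499ms @ 78/7 + 362.173ms (3/7)
15. 9778.672ms @ 81/7 + 362.173ms (3/7)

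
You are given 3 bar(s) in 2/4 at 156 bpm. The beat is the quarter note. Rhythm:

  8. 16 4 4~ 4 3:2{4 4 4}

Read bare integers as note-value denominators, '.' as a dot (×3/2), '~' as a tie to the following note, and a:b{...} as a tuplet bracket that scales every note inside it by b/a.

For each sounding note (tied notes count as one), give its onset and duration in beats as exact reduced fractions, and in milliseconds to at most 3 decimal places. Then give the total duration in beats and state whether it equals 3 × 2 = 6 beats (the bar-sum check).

1) 0.0ms=0b +288.462ms=3/4b
2) 288.462ms=3/4b +96.154ms=1/4b
3) 384.615ms=1b +384.615ms=1b
4) 769.231ms=2b +769.231ms=2b
5) 1538.462ms=4b +256.41ms=2/3b
6) 1794.872ms=14/3b +256.41ms=2/3b
7) 2051.282ms=16/3b +256.41ms=2/3b
Σ=6b of 6 (156bpm 2/4) — PASS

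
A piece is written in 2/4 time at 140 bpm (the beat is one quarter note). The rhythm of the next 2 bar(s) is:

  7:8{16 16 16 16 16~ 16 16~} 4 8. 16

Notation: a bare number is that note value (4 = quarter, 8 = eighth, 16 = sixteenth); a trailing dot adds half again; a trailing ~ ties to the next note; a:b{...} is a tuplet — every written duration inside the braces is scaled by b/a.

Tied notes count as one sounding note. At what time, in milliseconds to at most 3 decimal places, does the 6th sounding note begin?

1. 0.0ms @ 0 + 122.449ms (2/7)
2. 122.449ms @ 2/7 + 122.449ms (2/7)
3. 244.898ms @ 4/7 + 122.449ms (2/7)
4. 367.347ms @ 6/7 + 122.449ms (2/7)
5. 489.796ms @ 8/7 + 244.898ms (4/7)
6. 734.694ms @ 12/7 + 551.02ms (9/7)
7. 1285.714ms @ 3 + 321.429ms (3/4)
8. 1607.143ms @ 15/4 + 107.143ms (1/4)

note 6 onset = 12/7b = 734.694ms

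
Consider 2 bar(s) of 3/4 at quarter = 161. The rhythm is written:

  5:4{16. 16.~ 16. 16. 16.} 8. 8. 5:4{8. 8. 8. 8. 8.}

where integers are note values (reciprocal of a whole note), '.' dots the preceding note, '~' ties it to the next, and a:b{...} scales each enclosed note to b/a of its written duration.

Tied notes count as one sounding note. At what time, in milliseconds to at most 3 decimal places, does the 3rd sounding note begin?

note 3 onset = 9/10b = 335.404ms

1. 0.0ms @ 0 + 111.801ms (3/10)
2. 111.801ms @ 3/10 + 223.602ms (3/5)
3. 335.404ms @ 9/10 + 111.801ms (3/10)
4. 447.205ms @ 6/5 + 111.801ms (3/10)
5. 559.006ms @ 3/2 + 279.503ms (3/4)
6. 838.509ms @ 9/4 + 279.503ms (3/4)
7. 1118.012ms @ 3 + 223.602ms (3/5)
8. 1341.615ms @ 18/5 + 223.602ms (3/5)
9. 1565.217ms @ 21/5 + 223.602ms (3/5)
10. 1788.82ms @ 24/5 + 223.602ms (3/5)
11. 2012.422ms @ 27/5 + 223.602ms (3/5)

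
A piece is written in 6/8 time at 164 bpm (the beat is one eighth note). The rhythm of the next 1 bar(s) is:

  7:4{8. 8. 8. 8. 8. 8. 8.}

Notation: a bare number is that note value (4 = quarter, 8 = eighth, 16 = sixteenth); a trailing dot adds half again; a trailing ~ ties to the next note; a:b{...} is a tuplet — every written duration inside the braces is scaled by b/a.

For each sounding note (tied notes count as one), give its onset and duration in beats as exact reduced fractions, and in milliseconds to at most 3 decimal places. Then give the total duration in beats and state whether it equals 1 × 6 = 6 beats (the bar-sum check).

1) 0.0ms=0b +313.589ms=6/7b
2) 313.589ms=6/7b +313.589ms=6/7b
3) 627.178ms=12/7b +313.589ms=6/7b
4) 940.767ms=18/7b +313.589ms=6/7b
5) 1254.355ms=24/7b +313.589ms=6/7b
6) 1567.944ms=30/7b +313.589ms=6/7b
7) 1881.533ms=36/7b +313.589ms=6/7b
Σ=6b of 6 (164bpm 6/8) — PASS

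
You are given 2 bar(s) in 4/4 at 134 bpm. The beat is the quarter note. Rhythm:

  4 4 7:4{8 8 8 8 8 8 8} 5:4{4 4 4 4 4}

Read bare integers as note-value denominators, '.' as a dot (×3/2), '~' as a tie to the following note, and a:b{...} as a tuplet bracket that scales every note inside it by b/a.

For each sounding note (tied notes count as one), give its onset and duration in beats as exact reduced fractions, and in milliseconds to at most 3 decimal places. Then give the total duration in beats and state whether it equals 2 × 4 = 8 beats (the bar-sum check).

1) 0.0ms=0b +447.761ms=1b
2) 447.761ms=1b +447.761ms=1b
3) 895.522ms=2b +127.932ms=2/7b
4) 1023.454ms=16/7b +127.932ms=2/7b
5) 1151.386ms=18/7b +127.932ms=2/7b
6) 1279.318ms=20/7b +127.932ms=2/7b
7) 1407.249ms=22/7b +127.932ms=2/7b
8) 1535.181ms=24/7b +127.932ms=2/7b
9) 1663.113ms=26/7b +127.932ms=2/7b
10) 1791.045ms=4b +358.209ms=4/5b
11) 2149.254ms=24/5b +358.209ms=4/5b
12) 2507.463ms=28/5b +358.209ms=4/5b
13) 2865.672ms=32/5b +358.209ms=4/5b
14) 3223.881ms=36/5b +358.209ms=4/5b
Σ=8b of 8 (134bpm 4/4) — PASS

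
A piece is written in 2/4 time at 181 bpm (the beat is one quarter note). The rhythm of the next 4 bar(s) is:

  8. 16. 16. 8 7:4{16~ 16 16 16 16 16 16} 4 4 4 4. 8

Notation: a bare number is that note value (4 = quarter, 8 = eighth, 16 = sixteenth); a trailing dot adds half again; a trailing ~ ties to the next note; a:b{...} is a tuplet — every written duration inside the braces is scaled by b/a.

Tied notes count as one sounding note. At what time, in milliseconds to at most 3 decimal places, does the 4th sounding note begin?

1. 0.0ms @ 0 + 248.619ms (3/4)
2. 248.619ms @ 3/4 + 124.309ms (3/8)
3. 372.928ms @ 9/8 + 124.309ms (3/8)
4. 497.238ms @ 3/2 + 165.746ms (1/2)
5. 662.983ms @ 2 + 94.712ms (2/7)
6. 757.695ms @ 16/7 + 47.356ms (1/7)
7. 805.051ms @ 17/7 + 47.356ms (1/7)
8. 852.407ms @ 18/7 + 47.356ms (1/7)
9. 899.763ms @ 19/7 + 47.356ms (1/7)
10. 947.119ms @ 20/7 + 47.356ms (1/7)
11. 994.475ms @ 3 + 331.492ms (1)
12. 1325.967ms @ 4 + 331.492ms (1)
13. 1657.459ms @ 5 + 331.492ms (1)
14. 1988.95ms @ 6 + 497.238ms (3/2)
15. 2486.188ms @ 15/2 + 165.746ms (1/2)

note 4 onset = 3/2b = 497.238ms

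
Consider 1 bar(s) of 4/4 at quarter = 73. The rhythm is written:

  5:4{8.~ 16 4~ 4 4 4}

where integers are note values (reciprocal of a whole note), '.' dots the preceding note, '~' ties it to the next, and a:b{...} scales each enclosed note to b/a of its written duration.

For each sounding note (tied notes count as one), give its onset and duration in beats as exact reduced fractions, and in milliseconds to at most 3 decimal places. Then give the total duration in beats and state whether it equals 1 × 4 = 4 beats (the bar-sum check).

1) 0.0ms=0b +657.534ms=4/5b
2) 657.534ms=4/5b +1315.068ms=8/5b
3) 1972.603ms=12/5b +657.534ms=4/5b
4) 2630.137ms=16/5b +657.534ms=4/5b
Σ=4b of 4 (73bpm 4/4) — PASS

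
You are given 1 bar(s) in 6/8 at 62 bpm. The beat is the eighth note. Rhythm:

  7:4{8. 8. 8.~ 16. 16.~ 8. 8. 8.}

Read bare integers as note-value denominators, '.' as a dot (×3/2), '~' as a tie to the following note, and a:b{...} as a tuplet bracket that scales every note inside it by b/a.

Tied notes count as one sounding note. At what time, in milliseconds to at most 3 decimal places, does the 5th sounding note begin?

1. 0.0ms @ 0 + 829.493ms (6/7)
2. 829.493ms @ 6/7 + 829.493ms (6/7)
3. 1658.986ms @ 12/7 + 1244.24ms (9/7)
4. 2903.226ms @ 3 + 1244.24ms (9/7)
5. 4147.465ms @ 30/7 + 829.493ms (6/7)
6. 4976.959ms @ 36/7 + 829.493ms (6/7)

note 5 onset = 30/7b = 4147.465ms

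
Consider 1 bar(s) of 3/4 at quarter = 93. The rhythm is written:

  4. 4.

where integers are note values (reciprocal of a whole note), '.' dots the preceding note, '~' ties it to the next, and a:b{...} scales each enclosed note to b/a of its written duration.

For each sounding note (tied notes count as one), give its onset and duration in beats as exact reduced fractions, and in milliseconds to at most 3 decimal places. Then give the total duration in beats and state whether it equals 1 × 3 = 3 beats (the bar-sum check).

1) 0.0ms=0b +967.742ms=3/2b
2) 967.742ms=3/2b +967.742ms=3/2b
Σ=3b of 3 (93bpm 3/4) — PASS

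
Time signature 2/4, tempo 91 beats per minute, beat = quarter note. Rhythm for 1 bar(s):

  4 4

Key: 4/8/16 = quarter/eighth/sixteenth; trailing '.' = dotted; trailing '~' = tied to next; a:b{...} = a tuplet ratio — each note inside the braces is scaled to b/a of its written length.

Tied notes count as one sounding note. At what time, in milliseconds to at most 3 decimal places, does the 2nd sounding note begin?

1. 0.0ms @ 0 + 659.341ms (1)
2. 659.341ms @ 1 + 659.341ms (1)

note 2 onset = 1b = 659.341ms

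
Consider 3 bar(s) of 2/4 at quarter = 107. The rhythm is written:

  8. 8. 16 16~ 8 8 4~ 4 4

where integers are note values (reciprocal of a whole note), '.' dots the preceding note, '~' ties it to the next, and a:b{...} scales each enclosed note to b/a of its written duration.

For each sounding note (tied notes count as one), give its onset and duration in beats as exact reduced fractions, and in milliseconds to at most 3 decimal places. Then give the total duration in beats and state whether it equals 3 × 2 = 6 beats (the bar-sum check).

1) 0.0ms=0b +420.561ms=3/4b
2) 420.561ms=3/4b +420.561ms=3/4b
3) 841.121ms=3/2b +140.187ms=1/4b
4) 981.308ms=7/4b +420.561ms=3/4b
5) 1401.869ms=5/2b +280.374ms=1/2b
6) 1682.243ms=3b +1121.495ms=2b
7) 2803.738ms=5b +560.748ms=1b
Σ=6b of 6 (107bpm 2/4) — PASS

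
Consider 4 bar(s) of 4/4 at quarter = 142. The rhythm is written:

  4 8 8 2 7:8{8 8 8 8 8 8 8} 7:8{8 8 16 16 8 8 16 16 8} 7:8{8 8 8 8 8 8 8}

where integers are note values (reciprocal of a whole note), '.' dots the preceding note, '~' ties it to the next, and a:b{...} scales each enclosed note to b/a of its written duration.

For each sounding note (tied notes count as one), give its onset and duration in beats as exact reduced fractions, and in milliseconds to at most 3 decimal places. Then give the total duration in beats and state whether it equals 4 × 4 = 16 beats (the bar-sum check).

1) 0.0ms=0b +422.535ms=1b
2) 422.535ms=1b +211.268ms=1/2b
3) 633.803ms=3/2b +211.268ms=1/2b
4) 845.07ms=2b +845.07ms=2b
5) 1690.141ms=4b +241.449ms=4/7b
6) 1931.59ms=32/7b +241.449ms=4/7b
7) 2173.038ms=36/7b +241.449ms=4/7b
8) 2414.487ms=40/7b +241.449ms=4/7b
9) 2655.936ms=44/7b +241.449ms=4/7b
10) 2897.384ms=48/7b +241.449ms=4/7b
11) 3138.833ms=52/7b +241.449ms=4/7b
12) 3380.282ms=8b +241.449ms=4/7b
13) 3621.73ms=60/7b +241.449ms=4/7b
14) 3863.179ms=64/7b +120.724ms=2/7b
15) 3983.903ms=66/7b +120.724ms=2/7b
16) 4104.628ms=68/7b +241.449ms=4/7b
17) 4346.076ms=72/7b +241.449ms=4/7b
18) 4587.525ms=76/7b +120.724ms=2/7b
19) 4708.249ms=78/7b +120.724ms=2/7b
20) 4828.974ms=80/7b +241.449ms=4/7b
21) 5070.423ms=12b +241.449ms=4/7b
22) 5311.871ms=88/7b +241.449ms=4/7b
23) 5553.32ms=92/7b +241.449ms=4/7b
24) 5794.769ms=96/7b +241.449ms=4/7b
25) 6036.217ms=100/7b +241.449ms=4/7b
26) 6277.666ms=104/7b +241.449ms=4/7b
27) 6519.115ms=108/7b +241.449ms=4/7b
Σ=16b of 16 (142bpm 4/4) — PASS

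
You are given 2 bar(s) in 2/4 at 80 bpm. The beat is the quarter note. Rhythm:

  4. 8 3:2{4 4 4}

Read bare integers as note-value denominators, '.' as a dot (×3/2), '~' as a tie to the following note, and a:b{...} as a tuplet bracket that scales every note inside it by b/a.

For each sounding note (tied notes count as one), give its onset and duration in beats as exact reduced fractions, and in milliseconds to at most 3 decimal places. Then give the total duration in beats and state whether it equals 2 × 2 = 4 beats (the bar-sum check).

1) 0.0ms=0b +1125.0ms=3/2b
2) 1125.0ms=3/2b +375.0ms=1/2b
3) 1500.0ms=2b +500.0ms=2/3b
4) 2000.0ms=8/3b +500.0ms=2/3b
5) 2500.0ms=10/3b +500.0ms=2/3b
Σ=4b of 4 (80bpm 2/4) — PASS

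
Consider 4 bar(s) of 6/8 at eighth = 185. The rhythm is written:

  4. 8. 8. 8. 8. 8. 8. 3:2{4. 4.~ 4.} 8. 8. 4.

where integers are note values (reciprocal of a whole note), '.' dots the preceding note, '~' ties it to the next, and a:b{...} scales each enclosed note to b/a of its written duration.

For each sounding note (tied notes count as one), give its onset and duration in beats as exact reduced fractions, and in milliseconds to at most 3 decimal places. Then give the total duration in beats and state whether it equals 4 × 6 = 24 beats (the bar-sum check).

1) 0.0ms=0b +972.973ms=3b
2) 972.973ms=3b +486.486ms=3/2b
3) 1459.459ms=9/2b +486.486ms=3/2b
4) 1945.946ms=6b +486.486ms=3/2b
5) 2432.432ms=15/2b +486.486ms=3/2b
6) 2918.919ms=9b +486.486ms=3/2b
7) 3405.405ms=21/2b +486.486ms=3/2b
8) 3891.892ms=12b +648.649ms=2b
9) 4540.541ms=14b +1297.297ms=4b
10) 5837.838ms=18b +486.486ms=3/2b
11) 6324.324ms=39/2b +486.486ms=3/2b
12) 6810.811ms=21b +972.973ms=3b
Σ=24b of 24 (185bpm 6/8) — PASS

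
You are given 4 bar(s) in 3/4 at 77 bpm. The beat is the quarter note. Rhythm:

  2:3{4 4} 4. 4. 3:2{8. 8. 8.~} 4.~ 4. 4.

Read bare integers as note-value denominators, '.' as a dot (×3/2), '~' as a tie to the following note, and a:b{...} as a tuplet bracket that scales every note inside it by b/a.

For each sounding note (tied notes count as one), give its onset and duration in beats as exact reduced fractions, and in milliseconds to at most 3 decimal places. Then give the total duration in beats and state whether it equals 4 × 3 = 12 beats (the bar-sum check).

1) 0.0ms=0b +1168.831ms=3/2b
2) 1168.831ms=3/2b +1168.831ms=3/2b
3) 2337.662ms=3b +1168.831ms=3/2b
4) 3506.494ms=9/2b +1168.831ms=3/2b
5) 4675.325ms=6b +389.61ms=1/2b
6) 5064.935ms=13/2b +389.61ms=1/2b
7) 5454.545ms=7b +2727.273ms=7/2b
8) 8181.818ms=21/2b +1168.831ms=3/2b
Σ=12b of 12 (77bpm 3/4) — PASS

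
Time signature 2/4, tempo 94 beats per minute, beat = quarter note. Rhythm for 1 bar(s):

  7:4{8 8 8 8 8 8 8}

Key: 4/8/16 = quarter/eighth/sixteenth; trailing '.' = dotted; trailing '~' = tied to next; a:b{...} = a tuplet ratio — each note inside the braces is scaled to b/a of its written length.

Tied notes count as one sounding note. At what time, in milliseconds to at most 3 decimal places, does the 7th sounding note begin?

note 7 onset = 12/7b = 1094.225ms

1. 0.0ms @ 0 + 182.371ms (2/7)
2. 182.371ms @ 2/7 + 182.371ms (2/7)
3. 364.742ms @ 4/7 + 182.371ms (2/7)
4. 547.112ms @ 6/7 + 182.371ms (2/7)
5. 729.483ms @ 8/7 + 182.371ms (2/7)
6. 911.854ms @ 10/7 + 182.371ms (2/7)
7. 1094.225ms @ 12/7 + 182.371ms (2/7)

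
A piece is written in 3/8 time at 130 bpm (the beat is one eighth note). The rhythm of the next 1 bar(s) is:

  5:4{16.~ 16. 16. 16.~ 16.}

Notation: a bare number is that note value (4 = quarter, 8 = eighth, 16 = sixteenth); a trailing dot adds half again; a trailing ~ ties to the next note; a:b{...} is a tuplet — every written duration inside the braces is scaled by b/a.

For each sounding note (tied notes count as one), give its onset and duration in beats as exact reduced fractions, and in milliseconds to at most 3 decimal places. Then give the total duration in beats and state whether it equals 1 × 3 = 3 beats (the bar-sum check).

1) 0.0ms=0b +553.846ms=6/5b
2) 553.846ms=6/5b +276.923ms=3/5b
3) 830.769ms=9/5b +553.846ms=6/5b
Σ=3b of 3 (130bpm 3/8) — PASS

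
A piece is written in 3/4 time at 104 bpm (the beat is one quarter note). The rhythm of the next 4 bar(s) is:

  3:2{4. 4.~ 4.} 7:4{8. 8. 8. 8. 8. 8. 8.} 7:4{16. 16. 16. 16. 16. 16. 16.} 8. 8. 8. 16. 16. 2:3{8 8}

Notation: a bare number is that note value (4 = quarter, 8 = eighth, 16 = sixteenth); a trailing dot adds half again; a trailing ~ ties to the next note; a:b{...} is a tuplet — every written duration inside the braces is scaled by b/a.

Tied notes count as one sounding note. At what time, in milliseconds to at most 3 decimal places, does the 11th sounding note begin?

note 11 onset = 87/14b = 3585.165ms

1. 0.0ms @ 0 + 576.923ms (1)
2. 576.923ms @ 1 + 1153.846ms (2)
3. 1730.769ms @ 3 + 247.253ms (3/7)
4. 1978.022ms @ 24/7 + 247.253ms (3/7)
5. 2225.275ms @ 27/7 + 247.253ms (3/7)
6. 2472.527ms @ 30/7 + 247.253ms (3/7)
7. 2719.78ms @ 33/7 + 247.253ms (3/7)
8. 2967.033ms @ 36/7 + 247.253ms (3/7)
9. 3214.286ms @ 39/7 + 247.253ms (3/7)
10. 3461.538ms @ 6 + 123.626ms (3/14)
11. 3585.165ms @ 87/14 + 123.626ms (3/14)
12. 3708.791ms @ 45/7 + 123.626ms (3/14)
13. 3832.418ms @ 93/14 + 123.626ms (3/14)
14. 3956.044ms @ 48/7 + 123.626ms (3/14)
15. 4079.67ms @ 99/14 + 123.626ms (3/14)
16. 4203.297ms @ 51/7 + 123.626ms (3/14)
17. 4326.923ms @ 15/2 + 432.692ms (3/4)
18. 4759.615ms @ 33/4 + 432.692ms (3/4)
19. 5192.308ms @ 9 + 432.692ms (3/4)
20. 5625.0ms @ 39/4 + 216.346ms (3/8)
21. 5841.346ms @ 81/8 + 216.346ms (3/8)
22. 6057.692ms @ 21/2 + 432.692ms (3/4)
23. 6490.385ms @ 45/4 + 432.692ms (3/4)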